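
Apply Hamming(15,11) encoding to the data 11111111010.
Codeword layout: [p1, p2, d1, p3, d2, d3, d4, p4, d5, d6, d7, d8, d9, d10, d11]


Parity bits: p1=1, p2=0, p3=1, p4=1

101111111111010


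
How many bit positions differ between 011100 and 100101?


XOR: 111001
Count of 1s: 4

4


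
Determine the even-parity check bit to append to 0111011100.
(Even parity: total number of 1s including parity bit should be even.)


Number of 1s in data: 6
Parity bit: 0

0


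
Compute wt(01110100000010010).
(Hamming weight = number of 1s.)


Counting 1s in 01110100000010010

6


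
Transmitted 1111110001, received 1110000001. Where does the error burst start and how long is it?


XOR: 0001110000

Burst at position 3, length 3


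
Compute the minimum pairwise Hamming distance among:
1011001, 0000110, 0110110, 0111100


Comparing all pairs, minimum distance: 2
Can detect 1 errors, correct 0 errors

2


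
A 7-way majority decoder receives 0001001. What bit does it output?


Ones: 2 out of 7
Threshold: 4

0 (2/7 voted 1)


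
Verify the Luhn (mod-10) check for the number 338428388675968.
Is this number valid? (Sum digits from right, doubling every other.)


Luhn sum = 83
83 mod 10 = 3

Invalid (Luhn sum mod 10 = 3)


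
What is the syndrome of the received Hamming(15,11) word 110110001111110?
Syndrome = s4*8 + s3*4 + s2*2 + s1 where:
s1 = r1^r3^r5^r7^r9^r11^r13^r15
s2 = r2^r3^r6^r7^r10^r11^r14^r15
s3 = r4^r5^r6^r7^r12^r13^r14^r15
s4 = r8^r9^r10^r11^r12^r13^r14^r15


s1=1, s2=0, s3=1, s4=0

Syndrome = 5 (error at position 5)


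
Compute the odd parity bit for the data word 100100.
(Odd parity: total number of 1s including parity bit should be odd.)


Number of 1s in data: 2
Parity bit: 1

1


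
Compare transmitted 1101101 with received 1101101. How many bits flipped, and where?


XOR: 0000000

0 errors (received matches sent)


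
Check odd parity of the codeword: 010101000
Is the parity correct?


Number of 1s: 3

Yes, parity is correct (3 ones)


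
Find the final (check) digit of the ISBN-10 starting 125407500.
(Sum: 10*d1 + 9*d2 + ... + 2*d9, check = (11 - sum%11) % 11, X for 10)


Weighted sum: 151
151 mod 11 = 8

Check digit: 3


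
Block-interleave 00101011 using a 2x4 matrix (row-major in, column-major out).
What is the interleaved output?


Matrix:
  0010
  1011
Read columns: 01001101

01001101


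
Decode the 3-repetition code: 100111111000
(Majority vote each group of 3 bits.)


Groups: 100, 111, 111, 000
Majority votes: 0110

0110


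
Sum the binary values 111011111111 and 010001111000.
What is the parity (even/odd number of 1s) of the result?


111011111111 = 3839
010001111000 = 1144
Sum = 4983 = 1001101110111
1s count = 9

odd parity (9 ones in 1001101110111)


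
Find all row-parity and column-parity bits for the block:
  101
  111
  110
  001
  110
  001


Row parities: 010101
Column parities: 010

Row P: 010101, Col P: 010, Corner: 1


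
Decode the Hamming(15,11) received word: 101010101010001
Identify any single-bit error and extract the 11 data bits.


Syndrome = 13: error at position 13

Data: 11011010101 (corrected bit 13)


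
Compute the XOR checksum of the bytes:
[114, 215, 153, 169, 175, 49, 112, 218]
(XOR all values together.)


XOR chain: 114 ^ 215 ^ 153 ^ 169 ^ 175 ^ 49 ^ 112 ^ 218 = 161

161


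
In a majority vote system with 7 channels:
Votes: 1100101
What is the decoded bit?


Ones: 4 out of 7
Threshold: 4

1 (4/7 voted 1)


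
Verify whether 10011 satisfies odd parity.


Number of 1s: 3

Yes, parity is correct (3 ones)


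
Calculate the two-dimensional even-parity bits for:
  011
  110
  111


Row parities: 001
Column parities: 010

Row P: 001, Col P: 010, Corner: 1


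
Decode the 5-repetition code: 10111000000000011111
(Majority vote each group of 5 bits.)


Groups: 10111, 00000, 00000, 11111
Majority votes: 1001

1001


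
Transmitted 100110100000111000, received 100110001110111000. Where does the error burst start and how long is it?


XOR: 000000101110000000

Burst at position 6, length 5


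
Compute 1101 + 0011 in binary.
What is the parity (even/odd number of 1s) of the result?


1101 = 13
0011 = 3
Sum = 16 = 10000
1s count = 1

odd parity (1 ones in 10000)


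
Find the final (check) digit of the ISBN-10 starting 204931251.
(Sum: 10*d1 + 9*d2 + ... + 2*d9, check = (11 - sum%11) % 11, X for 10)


Weighted sum: 163
163 mod 11 = 9

Check digit: 2


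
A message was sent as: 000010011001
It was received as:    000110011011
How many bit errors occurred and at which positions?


XOR: 000100000010

2 error(s) at position(s): 3, 10


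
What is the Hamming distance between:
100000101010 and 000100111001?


XOR: 100100010011
Count of 1s: 5

5


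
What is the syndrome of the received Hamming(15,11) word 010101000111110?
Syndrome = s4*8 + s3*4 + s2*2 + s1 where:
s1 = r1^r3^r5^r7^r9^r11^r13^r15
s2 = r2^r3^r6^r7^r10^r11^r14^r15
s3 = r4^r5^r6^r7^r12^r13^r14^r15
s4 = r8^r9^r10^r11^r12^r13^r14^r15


s1=0, s2=1, s3=1, s4=1

Syndrome = 14 (error at position 14)


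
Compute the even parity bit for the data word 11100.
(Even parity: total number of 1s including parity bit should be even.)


Number of 1s in data: 3
Parity bit: 1

1


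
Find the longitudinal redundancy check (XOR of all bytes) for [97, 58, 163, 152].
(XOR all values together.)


XOR chain: 97 ^ 58 ^ 163 ^ 152 = 96

96


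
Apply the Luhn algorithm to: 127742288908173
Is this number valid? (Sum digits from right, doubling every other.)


Luhn sum = 67
67 mod 10 = 7

Invalid (Luhn sum mod 10 = 7)


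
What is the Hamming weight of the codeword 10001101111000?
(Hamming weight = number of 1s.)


Counting 1s in 10001101111000

7


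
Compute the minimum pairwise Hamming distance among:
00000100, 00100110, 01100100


Comparing all pairs, minimum distance: 2
Can detect 1 errors, correct 0 errors

2


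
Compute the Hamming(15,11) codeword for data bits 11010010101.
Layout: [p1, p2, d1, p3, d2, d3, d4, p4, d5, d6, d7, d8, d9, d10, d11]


Parity bits: p1=0, p2=0, p3=0, p4=1

001010110010101


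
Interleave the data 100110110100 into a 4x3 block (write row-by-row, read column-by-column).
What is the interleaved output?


Matrix:
  100
  110
  110
  100
Read columns: 111101100000

111101100000


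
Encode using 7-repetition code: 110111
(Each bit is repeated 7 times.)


Each bit -> 7 copies

111111111111110000000111111111111111111111


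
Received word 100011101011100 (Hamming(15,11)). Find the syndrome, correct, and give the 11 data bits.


Syndrome = 6: error at position 6

Data: 01011011100 (corrected bit 6)


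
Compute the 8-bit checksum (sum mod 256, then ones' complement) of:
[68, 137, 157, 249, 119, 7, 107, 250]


Sum = 1094 mod 256 = 70
Complement = 185

185


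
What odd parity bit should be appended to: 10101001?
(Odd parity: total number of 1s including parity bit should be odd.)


Number of 1s in data: 4
Parity bit: 1

1


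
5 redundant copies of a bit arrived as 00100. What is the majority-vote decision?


Ones: 1 out of 5
Threshold: 3

0 (1/5 voted 1)


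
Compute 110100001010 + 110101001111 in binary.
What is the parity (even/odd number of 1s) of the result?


110100001010 = 3338
110101001111 = 3407
Sum = 6745 = 1101001011001
1s count = 7

odd parity (7 ones in 1101001011001)


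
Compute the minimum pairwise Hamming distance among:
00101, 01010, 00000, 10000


Comparing all pairs, minimum distance: 1
Can detect 0 errors, correct 0 errors

1


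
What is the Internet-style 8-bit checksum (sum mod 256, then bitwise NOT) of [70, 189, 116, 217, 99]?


Sum = 691 mod 256 = 179
Complement = 76

76


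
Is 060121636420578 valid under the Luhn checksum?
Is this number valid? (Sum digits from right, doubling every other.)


Luhn sum = 55
55 mod 10 = 5

Invalid (Luhn sum mod 10 = 5)


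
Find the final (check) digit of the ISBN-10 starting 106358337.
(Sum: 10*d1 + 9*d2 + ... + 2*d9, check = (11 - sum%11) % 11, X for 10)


Weighted sum: 184
184 mod 11 = 8

Check digit: 3


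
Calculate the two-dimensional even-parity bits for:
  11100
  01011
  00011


Row parities: 110
Column parities: 10100

Row P: 110, Col P: 10100, Corner: 0


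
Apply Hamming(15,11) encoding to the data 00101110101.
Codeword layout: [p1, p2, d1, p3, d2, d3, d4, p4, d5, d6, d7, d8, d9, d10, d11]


Parity bits: p1=0, p2=0, p3=1, p4=1

000101011110101


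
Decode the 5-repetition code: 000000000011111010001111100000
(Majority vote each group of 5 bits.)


Groups: 00000, 00000, 11111, 01000, 11111, 00000
Majority votes: 001010

001010


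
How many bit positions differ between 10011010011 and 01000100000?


XOR: 11011110011
Count of 1s: 8

8


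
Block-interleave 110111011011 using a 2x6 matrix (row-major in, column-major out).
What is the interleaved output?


Matrix:
  110111
  011011
Read columns: 101101101111

101101101111


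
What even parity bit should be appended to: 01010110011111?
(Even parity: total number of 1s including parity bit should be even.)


Number of 1s in data: 9
Parity bit: 1

1


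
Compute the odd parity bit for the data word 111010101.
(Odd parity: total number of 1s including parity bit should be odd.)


Number of 1s in data: 6
Parity bit: 1

1


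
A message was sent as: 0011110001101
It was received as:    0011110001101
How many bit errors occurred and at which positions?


XOR: 0000000000000

0 errors (received matches sent)


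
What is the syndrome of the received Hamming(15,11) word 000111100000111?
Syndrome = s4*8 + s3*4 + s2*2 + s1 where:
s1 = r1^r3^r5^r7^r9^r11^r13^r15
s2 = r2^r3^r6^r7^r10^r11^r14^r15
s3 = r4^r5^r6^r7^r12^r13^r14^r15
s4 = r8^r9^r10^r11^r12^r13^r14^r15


s1=0, s2=0, s3=1, s4=1

Syndrome = 12 (error at position 12)


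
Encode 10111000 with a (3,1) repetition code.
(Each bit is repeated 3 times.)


Each bit -> 3 copies

111000111111111000000000


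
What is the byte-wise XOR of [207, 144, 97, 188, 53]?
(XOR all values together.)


XOR chain: 207 ^ 144 ^ 97 ^ 188 ^ 53 = 183

183


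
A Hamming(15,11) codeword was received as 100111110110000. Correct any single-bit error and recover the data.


Syndrome = 8: error at position 8

Data: 01110110000 (corrected bit 8)


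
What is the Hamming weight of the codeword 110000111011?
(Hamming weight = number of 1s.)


Counting 1s in 110000111011

7


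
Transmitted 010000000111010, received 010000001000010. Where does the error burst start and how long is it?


XOR: 000000001111000

Burst at position 8, length 4


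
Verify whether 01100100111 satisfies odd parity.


Number of 1s: 6

No, parity error (6 ones)


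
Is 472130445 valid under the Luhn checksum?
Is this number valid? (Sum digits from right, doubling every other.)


Luhn sum = 33
33 mod 10 = 3

Invalid (Luhn sum mod 10 = 3)


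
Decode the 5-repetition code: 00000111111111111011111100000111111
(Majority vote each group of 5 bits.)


Groups: 00000, 11111, 11111, 11011, 11110, 00001, 11111
Majority votes: 0111101

0111101


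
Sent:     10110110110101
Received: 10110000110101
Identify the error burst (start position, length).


XOR: 00000110000000

Burst at position 5, length 2


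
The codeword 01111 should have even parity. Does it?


Number of 1s: 4

Yes, parity is correct (4 ones)


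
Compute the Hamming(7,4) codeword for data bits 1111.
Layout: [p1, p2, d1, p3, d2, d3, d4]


Parity bits: p1=1, p2=1, p3=1

1111111


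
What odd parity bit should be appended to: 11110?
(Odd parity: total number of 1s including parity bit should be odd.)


Number of 1s in data: 4
Parity bit: 1

1


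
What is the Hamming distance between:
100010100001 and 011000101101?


XOR: 111010001100
Count of 1s: 6

6


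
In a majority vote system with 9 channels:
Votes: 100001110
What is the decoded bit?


Ones: 4 out of 9
Threshold: 5

0 (4/9 voted 1)


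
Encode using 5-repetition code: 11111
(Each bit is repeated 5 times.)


Each bit -> 5 copies

1111111111111111111111111


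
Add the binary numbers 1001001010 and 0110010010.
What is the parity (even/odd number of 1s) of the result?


1001001010 = 586
0110010010 = 402
Sum = 988 = 1111011100
1s count = 7

odd parity (7 ones in 1111011100)


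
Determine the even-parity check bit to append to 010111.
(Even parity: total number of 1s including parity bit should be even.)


Number of 1s in data: 4
Parity bit: 0

0


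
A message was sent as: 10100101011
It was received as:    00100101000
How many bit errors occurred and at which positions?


XOR: 10000000011

3 error(s) at position(s): 0, 9, 10


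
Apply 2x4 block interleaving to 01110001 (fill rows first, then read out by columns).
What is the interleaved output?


Matrix:
  0111
  0001
Read columns: 00101011

00101011


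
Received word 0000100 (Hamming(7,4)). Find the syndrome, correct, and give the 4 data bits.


Syndrome = 5: error at position 5

Data: 0000 (corrected bit 5)


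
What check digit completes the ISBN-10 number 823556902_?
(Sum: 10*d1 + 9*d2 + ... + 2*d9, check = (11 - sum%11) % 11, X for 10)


Weighted sum: 257
257 mod 11 = 4

Check digit: 7


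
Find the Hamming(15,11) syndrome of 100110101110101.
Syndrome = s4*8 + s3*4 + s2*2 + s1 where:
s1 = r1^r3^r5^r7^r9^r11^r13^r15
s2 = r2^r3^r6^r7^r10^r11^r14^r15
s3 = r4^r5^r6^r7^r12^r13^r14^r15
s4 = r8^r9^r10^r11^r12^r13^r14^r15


s1=1, s2=0, s3=1, s4=1

Syndrome = 13 (error at position 13)


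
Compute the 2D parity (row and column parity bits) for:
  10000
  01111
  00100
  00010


Row parities: 1011
Column parities: 11001

Row P: 1011, Col P: 11001, Corner: 1


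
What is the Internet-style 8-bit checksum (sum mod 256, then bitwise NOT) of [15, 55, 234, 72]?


Sum = 376 mod 256 = 120
Complement = 135

135


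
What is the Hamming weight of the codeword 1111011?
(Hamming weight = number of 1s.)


Counting 1s in 1111011

6


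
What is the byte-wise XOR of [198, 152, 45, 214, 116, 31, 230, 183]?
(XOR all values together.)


XOR chain: 198 ^ 152 ^ 45 ^ 214 ^ 116 ^ 31 ^ 230 ^ 183 = 159

159


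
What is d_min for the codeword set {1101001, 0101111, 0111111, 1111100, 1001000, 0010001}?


Comparing all pairs, minimum distance: 1
Can detect 0 errors, correct 0 errors

1


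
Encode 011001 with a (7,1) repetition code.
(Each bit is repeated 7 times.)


Each bit -> 7 copies

000000011111111111111000000000000001111111


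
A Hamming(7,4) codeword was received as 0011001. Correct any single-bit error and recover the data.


Syndrome = 0: no error detected

Data: 1001 (no errors)


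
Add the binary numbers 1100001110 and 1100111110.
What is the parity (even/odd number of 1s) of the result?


1100001110 = 782
1100111110 = 830
Sum = 1612 = 11001001100
1s count = 5

odd parity (5 ones in 11001001100)


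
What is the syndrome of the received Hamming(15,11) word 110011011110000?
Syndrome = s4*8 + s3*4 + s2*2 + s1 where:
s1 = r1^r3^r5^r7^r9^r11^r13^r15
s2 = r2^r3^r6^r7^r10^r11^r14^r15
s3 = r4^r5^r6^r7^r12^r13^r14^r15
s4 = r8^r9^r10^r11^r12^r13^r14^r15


s1=0, s2=0, s3=0, s4=0

Syndrome = 0 (no error)


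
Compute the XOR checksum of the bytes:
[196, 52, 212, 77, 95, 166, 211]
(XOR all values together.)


XOR chain: 196 ^ 52 ^ 212 ^ 77 ^ 95 ^ 166 ^ 211 = 67

67


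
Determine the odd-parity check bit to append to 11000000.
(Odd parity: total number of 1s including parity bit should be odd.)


Number of 1s in data: 2
Parity bit: 1

1


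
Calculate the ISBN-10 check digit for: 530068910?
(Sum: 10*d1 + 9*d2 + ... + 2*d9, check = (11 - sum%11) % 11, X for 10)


Weighted sum: 192
192 mod 11 = 5

Check digit: 6


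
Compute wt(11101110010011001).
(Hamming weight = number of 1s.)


Counting 1s in 11101110010011001

10


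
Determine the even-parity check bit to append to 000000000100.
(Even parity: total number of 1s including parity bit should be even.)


Number of 1s in data: 1
Parity bit: 1

1


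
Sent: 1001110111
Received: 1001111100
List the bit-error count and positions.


XOR: 0000001011

3 error(s) at position(s): 6, 8, 9


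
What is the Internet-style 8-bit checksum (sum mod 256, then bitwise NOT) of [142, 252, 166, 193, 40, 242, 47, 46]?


Sum = 1128 mod 256 = 104
Complement = 151

151


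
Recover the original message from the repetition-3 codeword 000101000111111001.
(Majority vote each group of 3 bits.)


Groups: 000, 101, 000, 111, 111, 001
Majority votes: 010110

010110


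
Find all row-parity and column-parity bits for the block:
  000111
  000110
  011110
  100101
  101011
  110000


Row parities: 100100
Column parities: 100001

Row P: 100100, Col P: 100001, Corner: 0


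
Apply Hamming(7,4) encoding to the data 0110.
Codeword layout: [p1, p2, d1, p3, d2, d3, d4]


Parity bits: p1=1, p2=1, p3=0

1100110


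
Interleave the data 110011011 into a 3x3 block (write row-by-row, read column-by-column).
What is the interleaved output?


Matrix:
  110
  011
  011
Read columns: 100111011

100111011


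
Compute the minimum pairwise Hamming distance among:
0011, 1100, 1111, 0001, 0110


Comparing all pairs, minimum distance: 1
Can detect 0 errors, correct 0 errors

1


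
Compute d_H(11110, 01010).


XOR: 10100
Count of 1s: 2

2


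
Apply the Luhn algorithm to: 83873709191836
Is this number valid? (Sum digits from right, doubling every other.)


Luhn sum = 79
79 mod 10 = 9

Invalid (Luhn sum mod 10 = 9)


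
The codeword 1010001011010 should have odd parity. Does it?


Number of 1s: 6

No, parity error (6 ones)


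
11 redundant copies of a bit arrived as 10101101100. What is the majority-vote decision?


Ones: 6 out of 11
Threshold: 6

1 (6/11 voted 1)


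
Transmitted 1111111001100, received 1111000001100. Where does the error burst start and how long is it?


XOR: 0000111000000

Burst at position 4, length 3


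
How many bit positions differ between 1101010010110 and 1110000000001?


XOR: 0011010010111
Count of 1s: 7

7


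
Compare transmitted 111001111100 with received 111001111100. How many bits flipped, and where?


XOR: 000000000000

0 errors (received matches sent)


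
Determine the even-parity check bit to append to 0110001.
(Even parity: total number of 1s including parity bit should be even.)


Number of 1s in data: 3
Parity bit: 1

1


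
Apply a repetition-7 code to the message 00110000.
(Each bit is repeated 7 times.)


Each bit -> 7 copies

00000000000000111111111111110000000000000000000000000000


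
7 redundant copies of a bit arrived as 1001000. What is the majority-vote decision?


Ones: 2 out of 7
Threshold: 4

0 (2/7 voted 1)


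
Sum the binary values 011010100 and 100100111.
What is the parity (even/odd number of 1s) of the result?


011010100 = 212
100100111 = 295
Sum = 507 = 111111011
1s count = 8

even parity (8 ones in 111111011)


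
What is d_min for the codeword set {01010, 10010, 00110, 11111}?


Comparing all pairs, minimum distance: 2
Can detect 1 errors, correct 0 errors

2


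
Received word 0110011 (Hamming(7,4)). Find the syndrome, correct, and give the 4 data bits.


Syndrome = 0: no error detected

Data: 1011 (no errors)


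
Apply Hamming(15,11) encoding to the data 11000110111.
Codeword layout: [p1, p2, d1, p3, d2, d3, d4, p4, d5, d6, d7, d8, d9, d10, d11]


Parity bits: p1=1, p2=1, p3=0, p4=1

111010010110111


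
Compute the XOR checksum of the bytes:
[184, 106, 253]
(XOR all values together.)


XOR chain: 184 ^ 106 ^ 253 = 47

47


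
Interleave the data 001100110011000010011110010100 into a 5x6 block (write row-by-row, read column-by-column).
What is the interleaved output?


Matrix:
  001100
  110011
  000010
  011110
  010100
Read columns: 010000101110010100110111001000

010000101110010100110111001000


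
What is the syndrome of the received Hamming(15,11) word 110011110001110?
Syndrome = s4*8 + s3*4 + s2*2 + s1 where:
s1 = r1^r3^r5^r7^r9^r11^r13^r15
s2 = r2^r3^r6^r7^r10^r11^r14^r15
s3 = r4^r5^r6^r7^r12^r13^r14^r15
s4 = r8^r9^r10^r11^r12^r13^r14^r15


s1=0, s2=0, s3=0, s4=0

Syndrome = 0 (no error)


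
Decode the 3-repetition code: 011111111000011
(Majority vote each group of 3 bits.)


Groups: 011, 111, 111, 000, 011
Majority votes: 11101

11101


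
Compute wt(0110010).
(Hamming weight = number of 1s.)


Counting 1s in 0110010

3


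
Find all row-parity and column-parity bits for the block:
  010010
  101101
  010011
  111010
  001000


Row parities: 00101
Column parities: 011110

Row P: 00101, Col P: 011110, Corner: 0


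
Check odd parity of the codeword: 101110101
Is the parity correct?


Number of 1s: 6

No, parity error (6 ones)


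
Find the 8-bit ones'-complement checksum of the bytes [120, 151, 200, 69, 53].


Sum = 593 mod 256 = 81
Complement = 174

174


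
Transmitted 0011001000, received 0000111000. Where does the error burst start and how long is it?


XOR: 0011110000

Burst at position 2, length 4


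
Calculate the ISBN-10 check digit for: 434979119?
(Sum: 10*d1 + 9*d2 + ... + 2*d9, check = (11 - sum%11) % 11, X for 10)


Weighted sum: 274
274 mod 11 = 10

Check digit: 1


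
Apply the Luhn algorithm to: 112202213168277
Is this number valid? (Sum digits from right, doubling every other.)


Luhn sum = 49
49 mod 10 = 9

Invalid (Luhn sum mod 10 = 9)


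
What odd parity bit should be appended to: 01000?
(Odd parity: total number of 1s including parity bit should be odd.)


Number of 1s in data: 1
Parity bit: 0

0


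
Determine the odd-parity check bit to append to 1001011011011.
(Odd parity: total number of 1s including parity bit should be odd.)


Number of 1s in data: 8
Parity bit: 1

1


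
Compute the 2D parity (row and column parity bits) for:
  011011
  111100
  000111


Row parities: 001
Column parities: 100000

Row P: 001, Col P: 100000, Corner: 1


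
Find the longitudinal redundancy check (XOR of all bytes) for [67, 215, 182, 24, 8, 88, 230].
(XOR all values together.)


XOR chain: 67 ^ 215 ^ 182 ^ 24 ^ 8 ^ 88 ^ 230 = 140

140


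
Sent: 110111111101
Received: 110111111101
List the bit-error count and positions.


XOR: 000000000000

0 errors (received matches sent)


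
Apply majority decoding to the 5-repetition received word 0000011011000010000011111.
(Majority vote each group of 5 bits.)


Groups: 00000, 11011, 00001, 00000, 11111
Majority votes: 01001

01001


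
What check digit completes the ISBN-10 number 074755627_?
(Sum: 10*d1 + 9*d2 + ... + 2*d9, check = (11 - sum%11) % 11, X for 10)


Weighted sum: 243
243 mod 11 = 1

Check digit: X


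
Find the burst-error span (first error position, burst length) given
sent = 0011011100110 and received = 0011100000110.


XOR: 0000111100000

Burst at position 4, length 4


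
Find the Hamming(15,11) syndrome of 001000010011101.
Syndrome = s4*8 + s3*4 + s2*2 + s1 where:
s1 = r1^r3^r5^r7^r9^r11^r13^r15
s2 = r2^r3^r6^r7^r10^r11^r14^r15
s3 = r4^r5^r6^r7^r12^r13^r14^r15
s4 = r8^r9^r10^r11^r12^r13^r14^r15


s1=0, s2=1, s3=1, s4=1

Syndrome = 14 (error at position 14)


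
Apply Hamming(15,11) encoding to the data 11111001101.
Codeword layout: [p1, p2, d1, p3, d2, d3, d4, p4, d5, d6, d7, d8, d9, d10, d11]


Parity bits: p1=0, p2=0, p3=0, p4=0

001011101001101


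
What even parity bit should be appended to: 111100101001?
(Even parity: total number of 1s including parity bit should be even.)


Number of 1s in data: 7
Parity bit: 1

1


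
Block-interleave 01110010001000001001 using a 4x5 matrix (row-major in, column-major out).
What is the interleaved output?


Matrix:
  01110
  01000
  10000
  01001
Read columns: 00101101100010000001

00101101100010000001


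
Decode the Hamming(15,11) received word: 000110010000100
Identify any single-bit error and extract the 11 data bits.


Syndrome = 4: error at position 4

Data: 01000000100 (corrected bit 4)


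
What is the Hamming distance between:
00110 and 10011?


XOR: 10101
Count of 1s: 3

3


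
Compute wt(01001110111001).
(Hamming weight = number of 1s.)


Counting 1s in 01001110111001

8


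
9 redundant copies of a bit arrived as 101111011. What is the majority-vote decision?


Ones: 7 out of 9
Threshold: 5

1 (7/9 voted 1)


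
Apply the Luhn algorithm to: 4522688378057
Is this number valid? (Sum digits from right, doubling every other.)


Luhn sum = 60
60 mod 10 = 0

Valid (Luhn sum mod 10 = 0)


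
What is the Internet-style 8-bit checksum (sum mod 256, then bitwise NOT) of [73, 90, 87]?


Sum = 250 mod 256 = 250
Complement = 5

5


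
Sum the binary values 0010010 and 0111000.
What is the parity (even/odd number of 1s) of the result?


0010010 = 18
0111000 = 56
Sum = 74 = 1001010
1s count = 3

odd parity (3 ones in 1001010)


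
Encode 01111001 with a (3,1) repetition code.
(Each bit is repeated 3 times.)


Each bit -> 3 copies

000111111111111000000111


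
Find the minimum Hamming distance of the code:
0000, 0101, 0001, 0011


Comparing all pairs, minimum distance: 1
Can detect 0 errors, correct 0 errors

1


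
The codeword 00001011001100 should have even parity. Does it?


Number of 1s: 5

No, parity error (5 ones)


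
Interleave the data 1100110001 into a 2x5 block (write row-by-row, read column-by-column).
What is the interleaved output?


Matrix:
  11001
  10001
Read columns: 1110000011

1110000011


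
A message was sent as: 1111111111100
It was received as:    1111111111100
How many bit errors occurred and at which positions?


XOR: 0000000000000

0 errors (received matches sent)


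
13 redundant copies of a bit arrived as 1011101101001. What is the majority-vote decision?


Ones: 8 out of 13
Threshold: 7

1 (8/13 voted 1)


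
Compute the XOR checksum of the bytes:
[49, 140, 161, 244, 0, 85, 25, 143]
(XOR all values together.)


XOR chain: 49 ^ 140 ^ 161 ^ 244 ^ 0 ^ 85 ^ 25 ^ 143 = 43

43


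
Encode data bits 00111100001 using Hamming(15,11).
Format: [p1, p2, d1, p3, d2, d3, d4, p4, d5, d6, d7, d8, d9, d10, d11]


Parity bits: p1=1, p2=0, p3=1, p4=1

100101111100001


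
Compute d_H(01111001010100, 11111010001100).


XOR: 10000011011000
Count of 1s: 5

5


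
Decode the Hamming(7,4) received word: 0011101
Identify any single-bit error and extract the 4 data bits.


Syndrome = 5: error at position 5

Data: 1001 (corrected bit 5)


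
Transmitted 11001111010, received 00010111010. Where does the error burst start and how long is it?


XOR: 11011000000

Burst at position 0, length 5


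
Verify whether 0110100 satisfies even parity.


Number of 1s: 3

No, parity error (3 ones)


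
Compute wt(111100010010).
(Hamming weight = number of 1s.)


Counting 1s in 111100010010

6


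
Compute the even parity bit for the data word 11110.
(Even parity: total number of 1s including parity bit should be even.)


Number of 1s in data: 4
Parity bit: 0

0


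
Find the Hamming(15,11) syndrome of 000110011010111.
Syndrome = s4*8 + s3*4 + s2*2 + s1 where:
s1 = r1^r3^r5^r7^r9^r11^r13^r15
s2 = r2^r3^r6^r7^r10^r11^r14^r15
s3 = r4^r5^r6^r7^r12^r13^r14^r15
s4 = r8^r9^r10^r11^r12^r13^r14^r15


s1=1, s2=1, s3=1, s4=0

Syndrome = 7 (error at position 7)


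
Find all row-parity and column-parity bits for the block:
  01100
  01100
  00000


Row parities: 000
Column parities: 00000

Row P: 000, Col P: 00000, Corner: 0


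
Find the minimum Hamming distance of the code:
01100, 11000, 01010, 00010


Comparing all pairs, minimum distance: 1
Can detect 0 errors, correct 0 errors

1


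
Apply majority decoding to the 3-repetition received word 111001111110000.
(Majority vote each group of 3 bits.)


Groups: 111, 001, 111, 110, 000
Majority votes: 10110

10110


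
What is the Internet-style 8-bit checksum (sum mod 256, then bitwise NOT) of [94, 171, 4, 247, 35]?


Sum = 551 mod 256 = 39
Complement = 216

216


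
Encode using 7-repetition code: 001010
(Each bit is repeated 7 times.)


Each bit -> 7 copies

000000000000001111111000000011111110000000


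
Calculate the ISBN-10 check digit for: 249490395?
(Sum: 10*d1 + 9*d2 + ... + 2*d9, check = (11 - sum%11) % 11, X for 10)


Weighted sum: 259
259 mod 11 = 6

Check digit: 5


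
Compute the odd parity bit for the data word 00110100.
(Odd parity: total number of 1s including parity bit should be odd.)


Number of 1s in data: 3
Parity bit: 0

0


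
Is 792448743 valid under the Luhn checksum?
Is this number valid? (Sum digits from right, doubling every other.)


Luhn sum = 55
55 mod 10 = 5

Invalid (Luhn sum mod 10 = 5)


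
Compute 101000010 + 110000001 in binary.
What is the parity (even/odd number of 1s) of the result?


101000010 = 322
110000001 = 385
Sum = 707 = 1011000011
1s count = 5

odd parity (5 ones in 1011000011)


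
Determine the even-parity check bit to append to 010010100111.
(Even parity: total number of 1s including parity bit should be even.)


Number of 1s in data: 6
Parity bit: 0

0


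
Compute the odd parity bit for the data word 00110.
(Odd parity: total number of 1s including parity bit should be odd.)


Number of 1s in data: 2
Parity bit: 1

1


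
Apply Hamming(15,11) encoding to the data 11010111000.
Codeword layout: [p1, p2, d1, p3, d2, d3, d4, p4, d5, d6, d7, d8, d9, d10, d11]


Parity bits: p1=0, p2=0, p3=1, p4=1

001110110111000


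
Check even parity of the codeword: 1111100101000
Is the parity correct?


Number of 1s: 7

No, parity error (7 ones)


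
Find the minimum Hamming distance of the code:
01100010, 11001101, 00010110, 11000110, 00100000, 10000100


Comparing all pairs, minimum distance: 2
Can detect 1 errors, correct 0 errors

2


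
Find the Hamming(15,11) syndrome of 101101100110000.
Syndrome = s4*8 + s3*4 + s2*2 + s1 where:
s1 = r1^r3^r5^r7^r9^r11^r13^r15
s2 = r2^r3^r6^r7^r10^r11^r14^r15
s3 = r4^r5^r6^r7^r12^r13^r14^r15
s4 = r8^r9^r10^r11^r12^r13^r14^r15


s1=0, s2=1, s3=1, s4=0

Syndrome = 6 (error at position 6)


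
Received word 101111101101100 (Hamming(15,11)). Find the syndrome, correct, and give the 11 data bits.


Syndrome = 0: no error detected

Data: 11111101100 (no errors)


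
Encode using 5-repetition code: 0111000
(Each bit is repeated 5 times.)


Each bit -> 5 copies

00000111111111111111000000000000000


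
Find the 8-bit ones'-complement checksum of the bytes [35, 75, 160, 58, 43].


Sum = 371 mod 256 = 115
Complement = 140

140


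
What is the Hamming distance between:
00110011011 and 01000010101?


XOR: 01110001110
Count of 1s: 6

6


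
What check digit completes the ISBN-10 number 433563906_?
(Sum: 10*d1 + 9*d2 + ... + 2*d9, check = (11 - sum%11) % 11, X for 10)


Weighted sum: 225
225 mod 11 = 5

Check digit: 6


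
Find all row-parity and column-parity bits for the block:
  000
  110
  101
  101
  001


Row parities: 00001
Column parities: 111

Row P: 00001, Col P: 111, Corner: 1


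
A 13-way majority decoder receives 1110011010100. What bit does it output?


Ones: 7 out of 13
Threshold: 7

1 (7/13 voted 1)


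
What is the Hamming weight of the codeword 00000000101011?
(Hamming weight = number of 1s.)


Counting 1s in 00000000101011

4


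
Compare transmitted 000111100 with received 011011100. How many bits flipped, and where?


XOR: 011100000

3 error(s) at position(s): 1, 2, 3


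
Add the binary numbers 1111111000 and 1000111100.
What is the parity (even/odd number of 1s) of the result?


1111111000 = 1016
1000111100 = 572
Sum = 1588 = 11000110100
1s count = 5

odd parity (5 ones in 11000110100)


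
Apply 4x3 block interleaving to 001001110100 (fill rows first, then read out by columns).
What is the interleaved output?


Matrix:
  001
  001
  110
  100
Read columns: 001100101100

001100101100


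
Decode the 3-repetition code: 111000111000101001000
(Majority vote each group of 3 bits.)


Groups: 111, 000, 111, 000, 101, 001, 000
Majority votes: 1010100

1010100


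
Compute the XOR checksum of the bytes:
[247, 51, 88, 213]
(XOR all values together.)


XOR chain: 247 ^ 51 ^ 88 ^ 213 = 73

73


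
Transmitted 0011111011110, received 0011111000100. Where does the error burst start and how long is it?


XOR: 0000000011010

Burst at position 8, length 4


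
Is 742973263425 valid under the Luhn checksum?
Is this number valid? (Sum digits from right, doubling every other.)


Luhn sum = 59
59 mod 10 = 9

Invalid (Luhn sum mod 10 = 9)


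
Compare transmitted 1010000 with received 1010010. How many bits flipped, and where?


XOR: 0000010

1 error(s) at position(s): 5


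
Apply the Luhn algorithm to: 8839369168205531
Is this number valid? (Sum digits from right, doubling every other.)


Luhn sum = 80
80 mod 10 = 0

Valid (Luhn sum mod 10 = 0)


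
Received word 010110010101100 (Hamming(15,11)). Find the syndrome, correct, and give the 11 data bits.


Syndrome = 0: no error detected

Data: 01000101100 (no errors)


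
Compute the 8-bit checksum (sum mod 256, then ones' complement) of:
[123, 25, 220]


Sum = 368 mod 256 = 112
Complement = 143

143


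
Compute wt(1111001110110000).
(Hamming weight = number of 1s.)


Counting 1s in 1111001110110000

9


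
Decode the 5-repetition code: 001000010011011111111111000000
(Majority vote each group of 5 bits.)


Groups: 00100, 00100, 11011, 11111, 11110, 00000
Majority votes: 001110

001110


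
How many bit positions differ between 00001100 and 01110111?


XOR: 01111011
Count of 1s: 6

6


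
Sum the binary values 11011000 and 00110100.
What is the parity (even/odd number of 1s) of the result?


11011000 = 216
00110100 = 52
Sum = 268 = 100001100
1s count = 3

odd parity (3 ones in 100001100)


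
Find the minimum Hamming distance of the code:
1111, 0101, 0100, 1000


Comparing all pairs, minimum distance: 1
Can detect 0 errors, correct 0 errors

1


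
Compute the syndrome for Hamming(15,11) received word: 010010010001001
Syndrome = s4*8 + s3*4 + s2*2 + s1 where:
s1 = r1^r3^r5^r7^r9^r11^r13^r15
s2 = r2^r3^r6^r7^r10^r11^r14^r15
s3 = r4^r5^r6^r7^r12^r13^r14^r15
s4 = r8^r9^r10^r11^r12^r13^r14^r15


s1=0, s2=0, s3=1, s4=1

Syndrome = 12 (error at position 12)


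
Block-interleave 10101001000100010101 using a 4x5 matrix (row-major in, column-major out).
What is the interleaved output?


Matrix:
  10101
  00100
  01000
  10101
Read columns: 10010010110100001001

10010010110100001001


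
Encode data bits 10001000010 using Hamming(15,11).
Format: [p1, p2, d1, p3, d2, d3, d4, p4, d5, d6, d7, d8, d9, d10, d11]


Parity bits: p1=0, p2=0, p3=1, p4=0

001100001000010


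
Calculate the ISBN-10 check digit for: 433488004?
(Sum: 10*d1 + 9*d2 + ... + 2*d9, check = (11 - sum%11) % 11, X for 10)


Weighted sum: 215
215 mod 11 = 6

Check digit: 5


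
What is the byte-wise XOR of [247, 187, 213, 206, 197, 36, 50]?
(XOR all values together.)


XOR chain: 247 ^ 187 ^ 213 ^ 206 ^ 197 ^ 36 ^ 50 = 132

132


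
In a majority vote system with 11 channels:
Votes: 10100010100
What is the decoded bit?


Ones: 4 out of 11
Threshold: 6

0 (4/11 voted 1)


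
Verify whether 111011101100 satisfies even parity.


Number of 1s: 8

Yes, parity is correct (8 ones)


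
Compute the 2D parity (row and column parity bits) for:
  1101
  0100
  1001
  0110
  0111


Row parities: 11001
Column parities: 0001

Row P: 11001, Col P: 0001, Corner: 1


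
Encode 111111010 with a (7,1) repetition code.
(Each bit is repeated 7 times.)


Each bit -> 7 copies

111111111111111111111111111111111111111111000000011111110000000


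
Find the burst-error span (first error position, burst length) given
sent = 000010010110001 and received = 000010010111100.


XOR: 000000000001101

Burst at position 11, length 4


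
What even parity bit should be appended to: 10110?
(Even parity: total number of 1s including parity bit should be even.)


Number of 1s in data: 3
Parity bit: 1

1


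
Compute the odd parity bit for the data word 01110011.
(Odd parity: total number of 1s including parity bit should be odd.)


Number of 1s in data: 5
Parity bit: 0

0


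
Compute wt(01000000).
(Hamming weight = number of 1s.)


Counting 1s in 01000000

1


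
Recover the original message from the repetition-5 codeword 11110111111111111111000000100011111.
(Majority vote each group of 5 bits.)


Groups: 11110, 11111, 11111, 11111, 00000, 01000, 11111
Majority votes: 1111001

1111001


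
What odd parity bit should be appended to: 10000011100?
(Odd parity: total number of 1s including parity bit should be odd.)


Number of 1s in data: 4
Parity bit: 1

1


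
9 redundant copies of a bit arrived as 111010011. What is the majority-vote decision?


Ones: 6 out of 9
Threshold: 5

1 (6/9 voted 1)


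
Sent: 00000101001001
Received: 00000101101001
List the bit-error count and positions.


XOR: 00000000100000

1 error(s) at position(s): 8


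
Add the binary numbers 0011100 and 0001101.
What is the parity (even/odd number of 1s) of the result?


0011100 = 28
0001101 = 13
Sum = 41 = 101001
1s count = 3

odd parity (3 ones in 101001)


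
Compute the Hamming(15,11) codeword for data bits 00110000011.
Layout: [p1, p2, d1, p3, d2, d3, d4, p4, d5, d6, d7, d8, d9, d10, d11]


Parity bits: p1=0, p2=0, p3=0, p4=0

000001100000011


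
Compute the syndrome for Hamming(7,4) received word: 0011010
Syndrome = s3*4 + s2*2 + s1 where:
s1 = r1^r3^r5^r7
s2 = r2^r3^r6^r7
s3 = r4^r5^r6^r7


s1=1, s2=0, s3=0

Syndrome = 1 (error at position 1)


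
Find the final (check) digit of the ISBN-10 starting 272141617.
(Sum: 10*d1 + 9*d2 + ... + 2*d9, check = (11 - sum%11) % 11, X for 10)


Weighted sum: 176
176 mod 11 = 0

Check digit: 0


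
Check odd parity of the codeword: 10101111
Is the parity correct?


Number of 1s: 6

No, parity error (6 ones)


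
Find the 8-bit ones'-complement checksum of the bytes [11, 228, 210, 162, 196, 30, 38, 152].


Sum = 1027 mod 256 = 3
Complement = 252

252


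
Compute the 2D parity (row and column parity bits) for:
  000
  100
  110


Row parities: 010
Column parities: 010

Row P: 010, Col P: 010, Corner: 1


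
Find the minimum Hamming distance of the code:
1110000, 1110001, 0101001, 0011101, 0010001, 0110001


Comparing all pairs, minimum distance: 1
Can detect 0 errors, correct 0 errors

1


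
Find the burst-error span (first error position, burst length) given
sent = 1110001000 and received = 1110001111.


XOR: 0000000111

Burst at position 7, length 3


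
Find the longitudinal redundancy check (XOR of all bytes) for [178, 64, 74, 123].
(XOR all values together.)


XOR chain: 178 ^ 64 ^ 74 ^ 123 = 195

195


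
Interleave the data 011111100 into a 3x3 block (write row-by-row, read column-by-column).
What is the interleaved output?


Matrix:
  011
  111
  100
Read columns: 011110110

011110110


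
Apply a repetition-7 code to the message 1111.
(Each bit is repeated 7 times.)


Each bit -> 7 copies

1111111111111111111111111111


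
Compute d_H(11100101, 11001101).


XOR: 00101000
Count of 1s: 2

2
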